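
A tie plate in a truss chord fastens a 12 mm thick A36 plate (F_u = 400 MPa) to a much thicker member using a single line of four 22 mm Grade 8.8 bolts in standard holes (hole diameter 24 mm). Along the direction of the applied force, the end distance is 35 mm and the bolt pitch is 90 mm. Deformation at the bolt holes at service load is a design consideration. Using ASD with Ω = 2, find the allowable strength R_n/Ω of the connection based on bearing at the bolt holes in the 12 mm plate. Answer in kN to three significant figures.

446 kN

Per bolt r_n = 1.2 l_c t F_u ≤ 2.4 d t F_u; upper limit = 2.4 × 22 × 12 × 400 / 1000 = 253.4 kN.
Edge bolt: l_c = 35 − 24/2 = 23 mm → 1.2 × 23 × 12 × 400 / 1000 = 132.5 → r_n = 132.5 kN.
Interior bolts: l_c = 90 − 24 = 66 mm → 1.2 × 66 × 12 × 400 / 1000 = 380.2 → r_n = 253.4 kN.
R_n = 1 × 132.5 + 3 × 253.4 = 892.8 kN.
Allowable strength R_n/Ω = 892.8 / 2 = 446 kN.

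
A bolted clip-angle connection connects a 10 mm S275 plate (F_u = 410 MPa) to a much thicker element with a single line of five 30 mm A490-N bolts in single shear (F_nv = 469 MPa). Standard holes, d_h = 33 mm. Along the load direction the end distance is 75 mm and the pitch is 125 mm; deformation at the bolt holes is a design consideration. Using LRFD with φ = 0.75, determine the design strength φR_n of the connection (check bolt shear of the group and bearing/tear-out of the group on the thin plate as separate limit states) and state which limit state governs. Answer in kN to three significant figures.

1100 kN (bearing governs)

Bolt shear: A_b = π·30²/4 = 706.9 mm²; R_n = 469 × 706.9 × 5 × 1 / 1000 = 1658 kN → 0.75 × 1658 = 1240 kN.
Bearing (1.2 l_c t F_u ≤ 2.4 d t F_u): upper limit = 2.4·30·10·410 / 1000 = 295.2 kN.
  Edge l_c = 75 − 33/2 = 58.5 → r_n = 287.8 kN; interior l_c = 125 − 33 = 92 → r_n = 295.2 kN.
  R_n,bearing = 1·287.8 + 4·295.2 = 1469 kN → 0.75 × 1469 = 1100 kN.
Bearing governs: 1100 kN.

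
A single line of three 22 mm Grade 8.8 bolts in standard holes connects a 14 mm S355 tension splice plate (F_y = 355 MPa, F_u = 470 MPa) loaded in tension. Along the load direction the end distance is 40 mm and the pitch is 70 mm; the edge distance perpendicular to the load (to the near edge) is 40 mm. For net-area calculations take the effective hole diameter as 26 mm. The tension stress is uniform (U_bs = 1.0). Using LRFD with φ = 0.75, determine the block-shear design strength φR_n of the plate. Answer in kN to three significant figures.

Shear plane L_v = 40 + 2·70 = 180 mm; A_gv = 180 × 14 = 2520 mm².
A_nv = (180 − 2.5·26) × 14 = 1610 mm².
A_nt = (40 − 0.5·26) × 14 = 378 mm².
0.6 F_u A_nv = 454 kN; 0.6 F_y A_gv = 536.8 kN → shear rupture governs the shear term.
R_n = 454 + 1.0 × 470 × 378 / 1000 = 631.7 kN.
Design strength φR_n = 0.75 × 631.7 = 474 kN.

474 kN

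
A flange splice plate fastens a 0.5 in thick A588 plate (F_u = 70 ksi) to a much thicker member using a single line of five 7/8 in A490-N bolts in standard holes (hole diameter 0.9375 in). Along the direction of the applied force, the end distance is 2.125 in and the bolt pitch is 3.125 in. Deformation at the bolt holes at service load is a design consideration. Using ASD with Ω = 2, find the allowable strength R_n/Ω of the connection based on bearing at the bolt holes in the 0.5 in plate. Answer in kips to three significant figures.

Per bolt r_n = 1.2 l_c t F_u ≤ 2.4 d t F_u; upper limit = 2.4 × 0.875 × 0.5 × 70 = 73.5 kips.
Edge bolt: l_c = 2.125 − 0.9375/2 = 1.656 in → 1.2 × 1.656 × 0.5 × 70 = 69.56 → r_n = 69.56 kips.
Interior bolts: l_c = 3.125 − 0.9375 = 2.188 in → 1.2 × 2.188 × 0.5 × 70 = 91.88 → r_n = 73.5 kips.
R_n = 1 × 69.56 + 4 × 73.5 = 363.6 kips.
Allowable strength R_n/Ω = 363.6 / 2 = 182 kips.

182 kips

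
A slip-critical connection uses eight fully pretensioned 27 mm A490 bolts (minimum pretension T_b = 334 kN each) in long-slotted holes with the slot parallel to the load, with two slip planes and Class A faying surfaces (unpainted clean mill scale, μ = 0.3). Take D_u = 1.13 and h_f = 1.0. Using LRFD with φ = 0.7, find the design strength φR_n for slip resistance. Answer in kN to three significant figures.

1270 kN

R_n = μ · D_u · h_f · T_b · n_s · n_b = 0.3 × 1.13 × 1.0 × 334 × 2 × 8 = 1812 kN.
Design strength φR_n = 0.7 × 1812 = 1270 kN.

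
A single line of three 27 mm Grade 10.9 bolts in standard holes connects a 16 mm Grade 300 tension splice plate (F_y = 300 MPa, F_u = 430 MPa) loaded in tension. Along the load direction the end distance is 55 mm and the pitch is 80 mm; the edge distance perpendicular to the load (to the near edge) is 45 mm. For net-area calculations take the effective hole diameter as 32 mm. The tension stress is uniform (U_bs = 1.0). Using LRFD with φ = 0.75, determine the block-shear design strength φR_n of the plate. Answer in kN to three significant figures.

Shear plane L_v = 55 + 2·80 = 215 mm; A_gv = 215 × 16 = 3440 mm².
A_nv = (215 − 2.5·32) × 16 = 2160 mm².
A_nt = (45 − 0.5·32) × 16 = 464 mm².
0.6 F_u A_nv = 557.3 kN; 0.6 F_y A_gv = 619.2 kN → shear rupture governs the shear term.
R_n = 557.3 + 1.0 × 430 × 464 / 1000 = 756.8 kN.
Design strength φR_n = 0.75 × 756.8 = 568 kN.

568 kN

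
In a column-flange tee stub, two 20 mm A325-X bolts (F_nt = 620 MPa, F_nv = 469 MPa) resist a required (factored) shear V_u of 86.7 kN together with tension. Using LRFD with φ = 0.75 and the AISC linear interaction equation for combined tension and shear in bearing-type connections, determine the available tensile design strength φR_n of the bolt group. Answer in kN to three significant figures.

265 kN

A_b = π·20²/4 = 314.2 mm²; f_rv = 86.7 × 1000 / (2 × 314.2) = 138 MPa.
F'_nt = 1.3 F_nt − (F_nt / φF_nv) f_rv = 1.3·620 − (620/(0.75·469))·138 = 562.8 MPa, capped at F_nt → F'_nt = 562.8 MPa.
R_n = F'_nt · A_b · n = 562.8 × 314.2 × 2 / 1000 = 353.6 kN.
Design strength φR_n = 0.75 × 353.6 = 265 kN.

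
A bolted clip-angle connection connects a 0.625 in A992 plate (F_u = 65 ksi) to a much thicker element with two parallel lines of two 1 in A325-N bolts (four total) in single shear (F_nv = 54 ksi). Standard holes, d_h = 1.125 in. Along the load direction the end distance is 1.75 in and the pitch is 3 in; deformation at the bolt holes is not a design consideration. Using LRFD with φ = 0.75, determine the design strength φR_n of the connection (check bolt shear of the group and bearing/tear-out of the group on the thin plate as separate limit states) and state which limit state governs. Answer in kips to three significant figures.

Bolt shear: A_b = π·1²/4 = 0.7854 in²; R_n = 54 × 0.7854 × 4 × 1 = 169.6 kips → 0.75 × 169.6 = 127 kips.
Bearing (1.5 l_c t F_u ≤ 3.0 d t F_u): upper limit = 3.0·1·0.625·65 = 121.9 kips.
  Edge l_c = 1.75 − 1.125/2 = 1.188 → r_n = 72.36 kips; interior l_c = 3 − 1.125 = 1.875 → r_n = 114.3 kips.
  R_n,bearing = 2·72.36 + 2·114.3 = 373.2 kips → 0.75 × 373.2 = 280 kips.
Bolt shear governs: 127 kips.

127 kips (bolt shear governs)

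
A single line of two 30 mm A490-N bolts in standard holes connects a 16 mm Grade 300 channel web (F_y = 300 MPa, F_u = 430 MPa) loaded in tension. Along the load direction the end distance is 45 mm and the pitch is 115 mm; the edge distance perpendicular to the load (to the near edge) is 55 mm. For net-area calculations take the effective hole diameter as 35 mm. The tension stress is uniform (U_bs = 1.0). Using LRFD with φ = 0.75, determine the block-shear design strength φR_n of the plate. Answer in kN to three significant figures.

Shear plane L_v = 45 + 1·115 = 160 mm; A_gv = 160 × 16 = 2560 mm².
A_nv = (160 − 1.5·35) × 16 = 1720 mm².
A_nt = (55 − 0.5·35) × 16 = 600 mm².
0.6 F_u A_nv = 443.8 kN; 0.6 F_y A_gv = 460.8 kN → shear rupture governs the shear term.
R_n = 443.8 + 1.0 × 430 × 600 / 1000 = 701.8 kN.
Design strength φR_n = 0.75 × 701.8 = 526 kN.

526 kN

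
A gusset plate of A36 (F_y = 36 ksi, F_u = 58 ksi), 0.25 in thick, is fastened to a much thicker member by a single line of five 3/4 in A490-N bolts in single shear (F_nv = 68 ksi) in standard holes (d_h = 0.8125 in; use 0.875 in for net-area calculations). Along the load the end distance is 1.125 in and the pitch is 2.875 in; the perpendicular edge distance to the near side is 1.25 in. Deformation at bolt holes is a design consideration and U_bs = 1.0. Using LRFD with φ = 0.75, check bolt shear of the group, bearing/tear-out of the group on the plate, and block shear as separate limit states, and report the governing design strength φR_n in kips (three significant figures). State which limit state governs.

60 kips (block shear governs)

Bolt shear: A_b = π·0.75²/4 = 0.4418 in²; R_n = 68 × 0.4418 × 5 × 1 = 150.2 kips → 0.75 × 150.2 = 113 kips.
Bearing: edge l_c = 0.7188, r_n = 12.51 kips; interior l_c = 2.062, r_n = 26.1 kips; R_n = 12.51 + 4·26.1 = 116.9 kips → 87.7 kips.
Block shear: A_gv = 3.156, A_nv = 2.172, A_nt = 0.2031 in²; R_n = min(0.6F_uA_nv, 0.6F_yA_gv) + U_bs·F_u·A_nt = 79.96 kips → 60 kips.
Block shear governs: 60 kips.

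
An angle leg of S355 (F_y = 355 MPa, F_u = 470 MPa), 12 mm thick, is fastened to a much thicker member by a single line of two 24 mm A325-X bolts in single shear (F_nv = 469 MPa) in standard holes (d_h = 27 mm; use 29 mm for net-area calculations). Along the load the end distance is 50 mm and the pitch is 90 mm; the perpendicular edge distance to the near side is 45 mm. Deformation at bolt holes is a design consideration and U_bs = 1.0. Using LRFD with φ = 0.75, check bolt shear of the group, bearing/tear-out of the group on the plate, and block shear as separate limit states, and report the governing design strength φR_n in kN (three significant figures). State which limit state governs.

Bolt shear: A_b = π·24²/4 = 452.4 mm²; R_n = 469 × 452.4 × 2 × 1 / 1000 = 424.3 kN → 0.75 × 424.3 = 318 kN.
Bearing: edge l_c = 36.5, r_n = 247 kN; interior l_c = 63, r_n = 324.9 kN; R_n = 247 + 1·324.9 = 571.9 kN → 429 kN.
Block shear: A_gv = 1680, A_nv = 1158, A_nt = 366 mm²; R_n = min(0.6F_uA_nv, 0.6F_yA_gv) + U_bs·F_u·A_nt = 498.6 kN → 374 kN.
Bolt shear governs: 318 kN.

318 kN (bolt shear governs)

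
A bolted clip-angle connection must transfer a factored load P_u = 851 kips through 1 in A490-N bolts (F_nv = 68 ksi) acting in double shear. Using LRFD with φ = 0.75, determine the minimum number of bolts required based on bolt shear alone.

A_b = π·1²/4 = 0.7854 in².
Per-bolt design strength φR_n = 0.75 × 68 × 0.7854 × 2 = 80.11 kips.
n ≥ 851 / 80.11 = 10.62 → use 11 bolts.

11 bolts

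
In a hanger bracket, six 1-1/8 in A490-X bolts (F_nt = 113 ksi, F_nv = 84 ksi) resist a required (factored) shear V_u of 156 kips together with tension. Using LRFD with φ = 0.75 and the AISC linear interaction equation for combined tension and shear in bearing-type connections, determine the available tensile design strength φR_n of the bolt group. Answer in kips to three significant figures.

A_b = π·1.125²/4 = 0.994 in²; f_rv = 156 / (6 × 0.994) = 26.16 ksi.
F'_nt = 1.3 F_nt − (F_nt / φF_nv) f_rv = 1.3·113 − (113/(0.75·84))·26.16 = 99.98 ksi, capped at F_nt → F'_nt = 99.98 ksi.
R_n = F'_nt · A_b · n = 99.98 × 0.994 × 6 = 596.3 kips.
Design strength φR_n = 0.75 × 596.3 = 447 kips.

447 kips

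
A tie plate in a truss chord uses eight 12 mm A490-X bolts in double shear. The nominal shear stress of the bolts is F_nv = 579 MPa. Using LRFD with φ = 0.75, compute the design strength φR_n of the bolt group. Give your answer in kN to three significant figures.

A_b = π × 12² / 4 = 113.1 mm².
R_n = F_nv · A_b · n · n_s = 579 × 113.1 × 8 × 2 / 1000 = 1048 kN.
Design strength φR_n = 0.75 × 1048 = 786 kN.

786 kN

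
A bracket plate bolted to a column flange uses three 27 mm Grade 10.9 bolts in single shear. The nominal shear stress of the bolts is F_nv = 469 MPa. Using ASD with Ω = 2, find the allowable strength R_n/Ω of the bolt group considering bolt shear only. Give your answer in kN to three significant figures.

A_b = π × 27² / 4 = 572.6 mm².
R_n = F_nv · A_b · n · n_s = 469 × 572.6 × 3 × 1 / 1000 = 805.6 kN.
Allowable strength R_n/Ω = 805.6 / 2 = 403 kN.

403 kN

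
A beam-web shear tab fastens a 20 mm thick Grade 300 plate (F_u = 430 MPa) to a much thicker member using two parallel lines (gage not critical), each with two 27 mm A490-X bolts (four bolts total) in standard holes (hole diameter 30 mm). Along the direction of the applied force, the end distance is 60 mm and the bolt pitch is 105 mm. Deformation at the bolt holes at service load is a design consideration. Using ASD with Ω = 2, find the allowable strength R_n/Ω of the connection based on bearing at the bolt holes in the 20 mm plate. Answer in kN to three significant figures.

Per bolt r_n = 1.2 l_c t F_u ≤ 2.4 d t F_u; upper limit = 2.4 × 27 × 20 × 430 / 1000 = 557.3 kN.
Edge bolt: l_c = 60 − 30/2 = 45 mm → 1.2 × 45 × 20 × 430 / 1000 = 464.4 → r_n = 464.4 kN.
Interior bolts: l_c = 105 − 30 = 75 mm → 1.2 × 75 × 20 × 430 / 1000 = 774 → r_n = 557.3 kN.
R_n = 2 × 464.4 + 2 × 557.3 = 2043 kN.
Allowable strength R_n/Ω = 2043 / 2 = 1020 kN.

1020 kN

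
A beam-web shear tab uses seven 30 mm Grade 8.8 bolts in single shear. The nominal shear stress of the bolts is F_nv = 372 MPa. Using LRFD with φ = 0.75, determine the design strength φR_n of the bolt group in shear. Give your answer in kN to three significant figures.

A_b = π × 30² / 4 = 706.9 mm².
R_n = F_nv · A_b · n · n_s = 372 × 706.9 × 7 × 1 / 1000 = 1841 kN.
Design strength φR_n = 0.75 × 1841 = 1380 kN.

1380 kN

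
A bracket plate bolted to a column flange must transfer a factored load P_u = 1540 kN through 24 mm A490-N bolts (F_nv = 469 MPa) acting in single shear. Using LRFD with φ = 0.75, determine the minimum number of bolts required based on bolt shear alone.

10 bolts

A_b = π·24²/4 = 452.4 mm².
Per-bolt design strength φR_n = 0.75 × 469 × 452.4 × 1 / 1000 = 159.1 kN.
n ≥ 1540 / 159.1 = 9.678 → use 10 bolts.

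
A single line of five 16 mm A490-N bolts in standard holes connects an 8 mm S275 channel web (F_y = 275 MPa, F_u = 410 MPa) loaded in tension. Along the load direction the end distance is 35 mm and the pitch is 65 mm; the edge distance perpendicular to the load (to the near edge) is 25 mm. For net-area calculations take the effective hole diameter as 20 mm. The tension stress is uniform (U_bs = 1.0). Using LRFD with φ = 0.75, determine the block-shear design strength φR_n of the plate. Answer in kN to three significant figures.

329 kN

Shear plane L_v = 35 + 4·65 = 295 mm; A_gv = 295 × 8 = 2360 mm².
A_nv = (295 − 4.5·20) × 8 = 1640 mm².
A_nt = (25 − 0.5·20) × 8 = 120 mm².
0.6 F_u A_nv = 403.4 kN; 0.6 F_y A_gv = 389.4 kN → shear yielding governs the shear term.
R_n = 389.4 + 1.0 × 410 × 120 / 1000 = 438.6 kN.
Design strength φR_n = 0.75 × 438.6 = 329 kN.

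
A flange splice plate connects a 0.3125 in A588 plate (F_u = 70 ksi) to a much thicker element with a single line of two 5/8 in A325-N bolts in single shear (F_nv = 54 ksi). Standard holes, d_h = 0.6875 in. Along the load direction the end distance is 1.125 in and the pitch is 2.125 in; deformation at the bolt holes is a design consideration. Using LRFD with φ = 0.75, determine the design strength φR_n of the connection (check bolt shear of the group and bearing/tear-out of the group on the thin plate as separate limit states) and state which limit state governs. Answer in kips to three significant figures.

24.9 kips (bolt shear governs)

Bolt shear: A_b = π·0.625²/4 = 0.3068 in²; R_n = 54 × 0.3068 × 2 × 1 = 33.13 kips → 0.75 × 33.13 = 24.9 kips.
Bearing (1.2 l_c t F_u ≤ 2.4 d t F_u): upper limit = 2.4·0.625·0.3125·70 = 32.81 kips.
  Edge l_c = 1.125 − 0.6875/2 = 0.7812 → r_n = 20.51 kips; interior l_c = 2.125 − 0.6875 = 1.438 → r_n = 32.81 kips.
  R_n,bearing = 1·20.51 + 1·32.81 = 53.32 kips → 0.75 × 53.32 = 40 kips.
Bolt shear governs: 24.9 kips.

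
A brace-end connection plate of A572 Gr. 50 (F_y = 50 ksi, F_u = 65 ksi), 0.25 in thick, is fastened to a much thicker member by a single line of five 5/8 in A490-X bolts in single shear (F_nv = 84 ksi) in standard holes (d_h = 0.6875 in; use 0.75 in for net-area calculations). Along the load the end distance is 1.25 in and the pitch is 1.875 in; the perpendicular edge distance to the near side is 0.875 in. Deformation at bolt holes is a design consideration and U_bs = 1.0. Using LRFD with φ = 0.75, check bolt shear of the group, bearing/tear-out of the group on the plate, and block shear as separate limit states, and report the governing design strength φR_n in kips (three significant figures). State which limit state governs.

45.4 kips (block shear governs)

Bolt shear: A_b = π·0.625²/4 = 0.3068 in²; R_n = 84 × 0.3068 × 5 × 1 = 128.9 kips → 0.75 × 128.9 = 96.6 kips.
Bearing: edge l_c = 0.9062, r_n = 17.67 kips; interior l_c = 1.188, r_n = 23.16 kips; R_n = 17.67 + 4·23.16 = 110.3 kips → 82.7 kips.
Block shear: A_gv = 2.188, A_nv = 1.344, A_nt = 0.125 in²; R_n = min(0.6F_uA_nv, 0.6F_yA_gv) + U_bs·F_u·A_nt = 60.53 kips → 45.4 kips.
Block shear governs: 45.4 kips.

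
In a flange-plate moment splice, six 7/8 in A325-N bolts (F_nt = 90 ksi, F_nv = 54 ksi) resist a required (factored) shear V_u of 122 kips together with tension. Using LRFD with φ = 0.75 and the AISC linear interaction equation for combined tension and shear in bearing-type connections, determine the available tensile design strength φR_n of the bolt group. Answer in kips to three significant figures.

A_b = π·0.875²/4 = 0.6013 in²; f_rv = 122 / (6 × 0.6013) = 33.81 ksi.
F'_nt = 1.3 F_nt − (F_nt / φF_nv) f_rv = 1.3·90 − (90/(0.75·54))·33.81 = 41.86 ksi, capped at F_nt → F'_nt = 41.86 ksi.
R_n = F'_nt · A_b · n = 41.86 × 0.6013 × 6 = 151 kips.
Design strength φR_n = 0.75 × 151 = 113 kips.

113 kips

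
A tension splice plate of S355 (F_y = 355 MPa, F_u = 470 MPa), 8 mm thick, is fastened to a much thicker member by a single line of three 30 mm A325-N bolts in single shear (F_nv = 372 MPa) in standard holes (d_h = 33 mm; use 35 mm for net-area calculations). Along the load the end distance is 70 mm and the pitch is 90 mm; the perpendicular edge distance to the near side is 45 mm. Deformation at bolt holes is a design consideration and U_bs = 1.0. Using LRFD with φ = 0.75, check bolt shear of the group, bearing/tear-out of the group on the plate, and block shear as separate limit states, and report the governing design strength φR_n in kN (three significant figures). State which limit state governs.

Bolt shear: A_b = π·30²/4 = 706.9 mm²; R_n = 372 × 706.9 × 3 × 1 / 1000 = 788.9 kN → 0.75 × 788.9 = 592 kN.
Bearing: edge l_c = 53.5, r_n = 241.4 kN; interior l_c = 57, r_n = 257.2 kN; R_n = 241.4 + 2·257.2 = 755.8 kN → 567 kN.
Block shear: A_gv = 2000, A_nv = 1300, A_nt = 220 mm²; R_n = min(0.6F_uA_nv, 0.6F_yA_gv) + U_bs·F_u·A_nt = 470 kN → 352 kN.
Block shear governs: 352 kN.

352 kN (block shear governs)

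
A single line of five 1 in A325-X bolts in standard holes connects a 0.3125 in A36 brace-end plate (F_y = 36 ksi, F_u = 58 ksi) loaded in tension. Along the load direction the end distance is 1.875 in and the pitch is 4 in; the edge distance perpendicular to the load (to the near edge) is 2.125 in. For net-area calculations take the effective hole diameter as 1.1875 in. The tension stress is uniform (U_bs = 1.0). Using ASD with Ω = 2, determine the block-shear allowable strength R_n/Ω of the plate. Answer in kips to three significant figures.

74.2 kips

Shear plane L_v = 1.875 + 4·4 = 17.88 in; A_gv = 17.88 × 0.3125 = 5.586 in².
A_nv = (17.88 − 4.5·1.1875) × 0.3125 = 3.916 in².
A_nt = (2.125 − 0.5·1.1875) × 0.3125 = 0.4785 in².
0.6 F_u A_nv = 136.3 kips; 0.6 F_y A_gv = 120.7 kips → shear yielding governs the shear term.
R_n = 120.7 + 1.0 × 58 × 0.4785 = 148.4 kips.
Allowable strength R_n/Ω = 148.4 / 2 = 74.2 kips.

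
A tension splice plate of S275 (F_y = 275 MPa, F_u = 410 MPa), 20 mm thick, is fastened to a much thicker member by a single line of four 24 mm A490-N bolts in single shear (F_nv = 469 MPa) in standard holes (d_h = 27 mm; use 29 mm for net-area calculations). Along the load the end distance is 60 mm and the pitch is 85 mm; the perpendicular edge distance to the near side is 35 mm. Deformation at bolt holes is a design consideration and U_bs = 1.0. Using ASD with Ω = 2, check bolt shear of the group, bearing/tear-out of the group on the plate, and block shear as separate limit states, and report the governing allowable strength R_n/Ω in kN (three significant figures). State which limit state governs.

Bolt shear: A_b = π·24²/4 = 452.4 mm²; R_n = 469 × 452.4 × 4 × 1 / 1000 = 848.7 kN → 848.7 / 2 = 424 kN.
Bearing: edge l_c = 46.5, r_n = 457.6 kN; interior l_c = 58, r_n = 472.3 kN; R_n = 457.6 + 3·472.3 = 1875 kN → 937 kN.
Block shear: A_gv = 6300, A_nv = 4270, A_nt = 410 mm²; R_n = min(0.6F_uA_nv, 0.6F_yA_gv) + U_bs·F_u·A_nt = 1208 kN → 604 kN.
Bolt shear governs: 424 kN.

424 kN (bolt shear governs)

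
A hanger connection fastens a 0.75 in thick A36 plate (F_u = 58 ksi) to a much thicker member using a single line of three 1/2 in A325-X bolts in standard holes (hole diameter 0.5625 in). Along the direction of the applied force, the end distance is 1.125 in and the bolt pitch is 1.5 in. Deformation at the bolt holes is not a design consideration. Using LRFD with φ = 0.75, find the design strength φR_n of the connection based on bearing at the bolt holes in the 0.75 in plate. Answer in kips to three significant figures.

133 kips

Per bolt r_n = 1.5 l_c t F_u ≤ 3.0 d t F_u; upper limit = 3.0 × 0.5 × 0.75 × 58 = 65.25 kips.
Edge bolt: l_c = 1.125 − 0.5625/2 = 0.8438 in → 1.5 × 0.8438 × 0.75 × 58 = 55.05 → r_n = 55.05 kips.
Interior bolts: l_c = 1.5 − 0.5625 = 0.9375 in → 1.5 × 0.9375 × 0.75 × 58 = 61.17 → r_n = 61.17 kips.
R_n = 1 × 55.05 + 2 × 61.17 = 177.4 kips.
Design strength φR_n = 0.75 × 177.4 = 133 kips.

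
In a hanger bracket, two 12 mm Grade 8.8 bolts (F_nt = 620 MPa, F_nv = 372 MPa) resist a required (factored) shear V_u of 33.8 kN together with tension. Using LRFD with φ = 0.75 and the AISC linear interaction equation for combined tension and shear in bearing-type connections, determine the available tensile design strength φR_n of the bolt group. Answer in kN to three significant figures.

80.4 kN

A_b = π·12²/4 = 113.1 mm²; f_rv = 33.8 × 1000 / (2 × 113.1) = 149.4 MPa.
F'_nt = 1.3 F_nt − (F_nt / φF_nv) f_rv = 1.3·620 − (620/(0.75·372))·149.4 = 473.9 MPa, capped at F_nt → F'_nt = 473.9 MPa.
R_n = F'_nt · A_b · n = 473.9 × 113.1 × 2 / 1000 = 107.2 kN.
Design strength φR_n = 0.75 × 107.2 = 80.4 kN.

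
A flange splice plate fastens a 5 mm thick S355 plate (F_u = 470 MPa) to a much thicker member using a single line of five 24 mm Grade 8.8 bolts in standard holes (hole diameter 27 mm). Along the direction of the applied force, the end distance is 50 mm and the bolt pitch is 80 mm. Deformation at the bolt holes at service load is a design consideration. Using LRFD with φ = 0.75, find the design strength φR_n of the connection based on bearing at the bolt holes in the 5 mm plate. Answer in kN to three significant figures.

483 kN

Per bolt r_n = 1.2 l_c t F_u ≤ 2.4 d t F_u; upper limit = 2.4 × 24 × 5 × 470 / 1000 = 135.4 kN.
Edge bolt: l_c = 50 − 27/2 = 36.5 mm → 1.2 × 36.5 × 5 × 470 / 1000 = 102.9 → r_n = 102.9 kN.
Interior bolts: l_c = 80 − 27 = 53 mm → 1.2 × 53 × 5 × 470 / 1000 = 149.5 → r_n = 135.4 kN.
R_n = 1 × 102.9 + 4 × 135.4 = 644.4 kN.
Design strength φR_n = 0.75 × 644.4 = 483 kN.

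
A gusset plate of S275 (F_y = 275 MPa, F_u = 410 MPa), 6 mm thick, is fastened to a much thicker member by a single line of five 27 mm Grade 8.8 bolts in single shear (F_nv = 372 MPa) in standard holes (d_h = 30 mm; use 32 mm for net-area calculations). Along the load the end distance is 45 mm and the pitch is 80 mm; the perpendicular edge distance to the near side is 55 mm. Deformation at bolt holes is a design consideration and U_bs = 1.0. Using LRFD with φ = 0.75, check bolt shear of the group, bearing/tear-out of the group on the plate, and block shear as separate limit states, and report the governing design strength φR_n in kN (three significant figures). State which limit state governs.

317 kN (block shear governs)

Bolt shear: A_b = π·27²/4 = 572.6 mm²; R_n = 372 × 572.6 × 5 × 1 / 1000 = 1065 kN → 0.75 × 1065 = 799 kN.
Bearing: edge l_c = 30, r_n = 88.56 kN; interior l_c = 50, r_n = 147.6 kN; R_n = 88.56 + 4·147.6 = 679 kN → 509 kN.
Block shear: A_gv = 2190, A_nv = 1326, A_nt = 234 mm²; R_n = min(0.6F_uA_nv, 0.6F_yA_gv) + U_bs·F_u·A_nt = 422.1 kN → 317 kN.
Block shear governs: 317 kN.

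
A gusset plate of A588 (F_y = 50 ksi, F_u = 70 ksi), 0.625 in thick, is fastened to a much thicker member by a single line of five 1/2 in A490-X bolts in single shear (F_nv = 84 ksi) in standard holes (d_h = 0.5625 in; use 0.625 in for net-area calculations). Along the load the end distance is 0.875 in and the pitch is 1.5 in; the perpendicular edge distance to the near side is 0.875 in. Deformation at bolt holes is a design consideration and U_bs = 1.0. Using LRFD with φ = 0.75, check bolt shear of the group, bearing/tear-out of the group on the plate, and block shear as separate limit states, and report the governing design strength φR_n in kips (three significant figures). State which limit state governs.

61.9 kips (bolt shear governs)

Bolt shear: A_b = π·0.5²/4 = 0.1963 in²; R_n = 84 × 0.1963 × 5 × 1 = 82.47 kips → 0.75 × 82.47 = 61.9 kips.
Bearing: edge l_c = 0.5938, r_n = 31.17 kips; interior l_c = 0.9375, r_n = 49.22 kips; R_n = 31.17 + 4·49.22 = 228 kips → 171 kips.
Block shear: A_gv = 4.297, A_nv = 2.539, A_nt = 0.3516 in²; R_n = min(0.6F_uA_nv, 0.6F_yA_gv) + U_bs·F_u·A_nt = 131.2 kips → 98.4 kips.
Bolt shear governs: 61.9 kips.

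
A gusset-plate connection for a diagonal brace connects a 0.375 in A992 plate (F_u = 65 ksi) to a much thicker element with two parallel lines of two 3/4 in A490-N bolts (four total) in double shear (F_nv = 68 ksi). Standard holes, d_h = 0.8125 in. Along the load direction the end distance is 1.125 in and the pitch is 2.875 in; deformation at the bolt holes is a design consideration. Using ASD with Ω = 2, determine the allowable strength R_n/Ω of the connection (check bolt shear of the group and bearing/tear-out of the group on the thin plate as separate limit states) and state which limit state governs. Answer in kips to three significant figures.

64.9 kips (bearing governs)

Bolt shear: A_b = π·0.75²/4 = 0.4418 in²; R_n = 68 × 0.4418 × 4 × 2 = 240.3 kips → 240.3 / 2 = 120 kips.
Bearing (1.2 l_c t F_u ≤ 2.4 d t F_u): upper limit = 2.4·0.75·0.375·65 = 43.87 kips.
  Edge l_c = 1.125 − 0.8125/2 = 0.7188 → r_n = 21.02 kips; interior l_c = 2.875 − 0.8125 = 2.062 → r_n = 43.87 kips.
  R_n,bearing = 2·21.02 + 2·43.87 = 129.8 kips → 129.8 / 2 = 64.9 kips.
Bearing governs: 64.9 kips.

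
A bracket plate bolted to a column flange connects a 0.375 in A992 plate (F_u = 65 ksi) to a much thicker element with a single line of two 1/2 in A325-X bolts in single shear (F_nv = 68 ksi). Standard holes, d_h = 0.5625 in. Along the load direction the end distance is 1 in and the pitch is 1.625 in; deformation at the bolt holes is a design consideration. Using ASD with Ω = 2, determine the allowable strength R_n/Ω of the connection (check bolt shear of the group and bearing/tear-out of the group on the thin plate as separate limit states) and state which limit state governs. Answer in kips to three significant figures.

Bolt shear: A_b = π·0.5²/4 = 0.1963 in²; R_n = 68 × 0.1963 × 2 × 1 = 26.7 kips → 26.7 / 2 = 13.4 kips.
Bearing (1.2 l_c t F_u ≤ 2.4 d t F_u): upper limit = 2.4·0.5·0.375·65 = 29.25 kips.
  Edge l_c = 1 − 0.5625/2 = 0.7188 → r_n = 21.02 kips; interior l_c = 1.625 − 0.5625 = 1.062 → r_n = 29.25 kips.
  R_n,bearing = 1·21.02 + 1·29.25 = 50.27 kips → 50.27 / 2 = 25.1 kips.
Bolt shear governs: 13.4 kips.

13.4 kips (bolt shear governs)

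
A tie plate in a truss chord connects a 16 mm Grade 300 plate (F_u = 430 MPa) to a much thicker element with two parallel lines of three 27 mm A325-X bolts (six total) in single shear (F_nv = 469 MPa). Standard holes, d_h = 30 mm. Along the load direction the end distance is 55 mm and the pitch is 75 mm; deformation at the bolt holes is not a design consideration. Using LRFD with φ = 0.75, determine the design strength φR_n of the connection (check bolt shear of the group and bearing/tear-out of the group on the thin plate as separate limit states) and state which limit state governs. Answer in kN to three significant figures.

1210 kN (bolt shear governs)

Bolt shear: A_b = π·27²/4 = 572.6 mm²; R_n = 469 × 572.6 × 6 × 1 / 1000 = 1611 kN → 0.75 × 1611 = 1210 kN.
Bearing (1.5 l_c t F_u ≤ 3.0 d t F_u): upper limit = 3.0·27·16·430 / 1000 = 557.3 kN.
  Edge l_c = 55 − 30/2 = 40 → r_n = 412.8 kN; interior l_c = 75 − 30 = 45 → r_n = 464.4 kN.
  R_n,bearing = 2·412.8 + 4·464.4 = 2683 kN → 0.75 × 2683 = 2010 kN.
Bolt shear governs: 1210 kN.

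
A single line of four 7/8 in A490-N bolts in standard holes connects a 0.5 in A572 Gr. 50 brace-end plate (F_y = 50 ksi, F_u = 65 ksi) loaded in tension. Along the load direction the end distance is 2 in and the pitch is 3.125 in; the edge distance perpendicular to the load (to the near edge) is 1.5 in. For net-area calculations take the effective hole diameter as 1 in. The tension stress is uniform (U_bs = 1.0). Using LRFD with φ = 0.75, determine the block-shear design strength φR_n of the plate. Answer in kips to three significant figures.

140 kips

Shear plane L_v = 2 + 3·3.125 = 11.38 in; A_gv = 11.38 × 0.5 = 5.688 in².
A_nv = (11.38 − 3.5·1) × 0.5 = 3.938 in².
A_nt = (1.5 − 0.5·1) × 0.5 = 0.5 in².
0.6 F_u A_nv = 153.6 kips; 0.6 F_y A_gv = 170.6 kips → shear rupture governs the shear term.
R_n = 153.6 + 1.0 × 65 × 0.5 = 186.1 kips.
Design strength φR_n = 0.75 × 186.1 = 140 kips.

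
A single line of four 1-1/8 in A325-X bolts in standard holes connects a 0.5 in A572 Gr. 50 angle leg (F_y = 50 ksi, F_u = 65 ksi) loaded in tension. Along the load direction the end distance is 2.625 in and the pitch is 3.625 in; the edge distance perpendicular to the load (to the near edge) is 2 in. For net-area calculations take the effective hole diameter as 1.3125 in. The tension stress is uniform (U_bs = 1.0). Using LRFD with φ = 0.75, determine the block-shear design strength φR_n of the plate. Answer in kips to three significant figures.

163 kips

Shear plane L_v = 2.625 + 3·3.625 = 13.5 in; A_gv = 13.5 × 0.5 = 6.75 in².
A_nv = (13.5 − 3.5·1.3125) × 0.5 = 4.453 in².
A_nt = (2 − 0.5·1.3125) × 0.5 = 0.6719 in².
0.6 F_u A_nv = 173.7 kips; 0.6 F_y A_gv = 202.5 kips → shear rupture governs the shear term.
R_n = 173.7 + 1.0 × 65 × 0.6719 = 217.3 kips.
Design strength φR_n = 0.75 × 217.3 = 163 kips.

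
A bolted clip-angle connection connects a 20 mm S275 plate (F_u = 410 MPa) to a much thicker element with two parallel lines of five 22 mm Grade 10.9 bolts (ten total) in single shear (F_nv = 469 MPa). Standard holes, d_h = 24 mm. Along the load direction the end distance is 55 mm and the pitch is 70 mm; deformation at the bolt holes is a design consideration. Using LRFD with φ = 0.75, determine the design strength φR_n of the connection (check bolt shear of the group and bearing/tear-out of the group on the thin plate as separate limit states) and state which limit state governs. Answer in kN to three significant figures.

Bolt shear: A_b = π·22²/4 = 380.1 mm²; R_n = 469 × 380.1 × 10 × 1 / 1000 = 1783 kN → 0.75 × 1783 = 1340 kN.
Bearing (1.2 l_c t F_u ≤ 2.4 d t F_u): upper limit = 2.4·22·20·410 / 1000 = 433 kN.
  Edge l_c = 55 − 24/2 = 43 → r_n = 423.1 kN; interior l_c = 70 − 24 = 46 → r_n = 433 kN.
  R_n,bearing = 2·423.1 + 8·433 = 4310 kN → 0.75 × 4310 = 3230 kN.
Bolt shear governs: 1340 kN.

1340 kN (bolt shear governs)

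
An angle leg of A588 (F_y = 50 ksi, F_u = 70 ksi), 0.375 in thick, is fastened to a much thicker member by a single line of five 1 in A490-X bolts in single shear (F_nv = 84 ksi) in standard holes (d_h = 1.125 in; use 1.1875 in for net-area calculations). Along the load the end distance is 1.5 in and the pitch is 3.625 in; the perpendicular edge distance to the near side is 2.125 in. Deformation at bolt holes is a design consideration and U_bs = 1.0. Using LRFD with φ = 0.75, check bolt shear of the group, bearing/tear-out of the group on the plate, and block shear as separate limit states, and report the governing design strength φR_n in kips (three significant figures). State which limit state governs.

156 kips (block shear governs)

Bolt shear: A_b = π·1²/4 = 0.7854 in²; R_n = 84 × 0.7854 × 5 × 1 = 329.9 kips → 0.75 × 329.9 = 247 kips.
Bearing: edge l_c = 0.9375, r_n = 29.53 kips; interior l_c = 2.5, r_n = 63 kips; R_n = 29.53 + 4·63 = 281.5 kips → 211 kips.
Block shear: A_gv = 6, A_nv = 3.996, A_nt = 0.5742 in²; R_n = min(0.6F_uA_nv, 0.6F_yA_gv) + U_bs·F_u·A_nt = 208 kips → 156 kips.
Block shear governs: 156 kips.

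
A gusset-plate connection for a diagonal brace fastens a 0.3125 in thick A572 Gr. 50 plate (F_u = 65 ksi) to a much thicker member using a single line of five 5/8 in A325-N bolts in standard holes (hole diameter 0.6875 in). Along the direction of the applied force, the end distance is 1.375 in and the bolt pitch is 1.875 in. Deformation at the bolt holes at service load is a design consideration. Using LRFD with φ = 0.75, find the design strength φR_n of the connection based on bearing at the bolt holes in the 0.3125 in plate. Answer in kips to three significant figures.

106 kips

Per bolt r_n = 1.2 l_c t F_u ≤ 2.4 d t F_u; upper limit = 2.4 × 0.625 × 0.3125 × 65 = 30.47 kips.
Edge bolt: l_c = 1.375 − 0.6875/2 = 1.031 in → 1.2 × 1.031 × 0.3125 × 65 = 25.14 → r_n = 25.14 kips.
Interior bolts: l_c = 1.875 − 0.6875 = 1.188 in → 1.2 × 1.188 × 0.3125 × 65 = 28.95 → r_n = 28.95 kips.
R_n = 1 × 25.14 + 4 × 28.95 = 140.9 kips.
Design strength φR_n = 0.75 × 140.9 = 106 kips.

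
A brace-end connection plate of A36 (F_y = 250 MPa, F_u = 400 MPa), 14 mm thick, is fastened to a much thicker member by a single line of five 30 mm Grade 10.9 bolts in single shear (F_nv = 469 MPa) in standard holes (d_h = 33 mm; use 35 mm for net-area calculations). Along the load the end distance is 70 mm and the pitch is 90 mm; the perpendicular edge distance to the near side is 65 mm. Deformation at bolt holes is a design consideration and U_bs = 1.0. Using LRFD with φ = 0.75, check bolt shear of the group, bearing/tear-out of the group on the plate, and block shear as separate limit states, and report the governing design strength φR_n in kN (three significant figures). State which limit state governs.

877 kN (block shear governs)

Bolt shear: A_b = π·30²/4 = 706.9 mm²; R_n = 469 × 706.9 × 5 × 1 / 1000 = 1658 kN → 0.75 × 1658 = 1240 kN.
Bearing: edge l_c = 53.5, r_n = 359.5 kN; interior l_c = 57, r_n = 383 kN; R_n = 359.5 + 4·383 = 1892 kN → 1420 kN.
Block shear: A_gv = 6020, A_nv = 3815, A_nt = 665 mm²; R_n = min(0.6F_uA_nv, 0.6F_yA_gv) + U_bs·F_u·A_nt = 1169 kN → 877 kN.
Block shear governs: 877 kN.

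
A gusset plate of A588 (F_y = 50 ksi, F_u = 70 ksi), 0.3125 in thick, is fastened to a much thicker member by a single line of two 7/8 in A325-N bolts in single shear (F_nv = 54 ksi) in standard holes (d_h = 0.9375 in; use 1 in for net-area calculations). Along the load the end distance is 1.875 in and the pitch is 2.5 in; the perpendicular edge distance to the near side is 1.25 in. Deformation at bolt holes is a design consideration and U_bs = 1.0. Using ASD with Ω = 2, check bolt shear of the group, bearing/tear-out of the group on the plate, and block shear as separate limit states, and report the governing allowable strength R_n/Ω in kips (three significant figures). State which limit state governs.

Bolt shear: A_b = π·0.875²/4 = 0.6013 in²; R_n = 54 × 0.6013 × 2 × 1 = 64.94 kips → 64.94 / 2 = 32.5 kips.
Bearing: edge l_c = 1.406, r_n = 36.91 kips; interior l_c = 1.562, r_n = 41.02 kips; R_n = 36.91 + 1·41.02 = 77.93 kips → 39 kips.
Block shear: A_gv = 1.367, A_nv = 0.8984, A_nt = 0.2344 in²; R_n = min(0.6F_uA_nv, 0.6F_yA_gv) + U_bs·F_u·A_nt = 54.14 kips → 27.1 kips.
Block shear governs: 27.1 kips.

27.1 kips (block shear governs)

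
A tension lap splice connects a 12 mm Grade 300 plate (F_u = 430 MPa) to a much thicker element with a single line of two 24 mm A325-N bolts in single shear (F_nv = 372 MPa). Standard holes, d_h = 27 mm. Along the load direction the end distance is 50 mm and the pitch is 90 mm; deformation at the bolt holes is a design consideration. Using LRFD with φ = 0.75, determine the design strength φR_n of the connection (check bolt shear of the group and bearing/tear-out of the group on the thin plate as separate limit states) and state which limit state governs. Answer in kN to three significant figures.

Bolt shear: A_b = π·24²/4 = 452.4 mm²; R_n = 372 × 452.4 × 2 × 1 / 1000 = 336.6 kN → 0.75 × 336.6 = 252 kN.
Bearing (1.2 l_c t F_u ≤ 2.4 d t F_u): upper limit = 2.4·24·12·430 / 1000 = 297.2 kN.
  Edge l_c = 50 − 27/2 = 36.5 → r_n = 226 kN; interior l_c = 90 − 27 = 63 → r_n = 297.2 kN.
  R_n,bearing = 1·226 + 1·297.2 = 523.2 kN → 0.75 × 523.2 = 392 kN.
Bolt shear governs: 252 kN.

252 kN (bolt shear governs)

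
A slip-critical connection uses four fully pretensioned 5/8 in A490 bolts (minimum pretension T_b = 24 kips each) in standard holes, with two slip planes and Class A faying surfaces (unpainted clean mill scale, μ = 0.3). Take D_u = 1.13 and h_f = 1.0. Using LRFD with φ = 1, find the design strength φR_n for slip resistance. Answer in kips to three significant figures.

R_n = μ · D_u · h_f · T_b · n_s · n_b = 0.3 × 1.13 × 1.0 × 24 × 2 × 4 = 65.09 kips.
Design strength φR_n = 1 × 65.09 = 65.1 kips.

65.1 kips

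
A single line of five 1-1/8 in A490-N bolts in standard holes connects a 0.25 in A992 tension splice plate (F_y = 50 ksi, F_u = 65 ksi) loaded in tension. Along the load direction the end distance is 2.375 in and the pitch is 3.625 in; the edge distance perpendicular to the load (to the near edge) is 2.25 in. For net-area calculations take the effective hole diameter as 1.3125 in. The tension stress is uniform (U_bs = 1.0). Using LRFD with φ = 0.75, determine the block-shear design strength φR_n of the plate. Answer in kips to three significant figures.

Shear plane L_v = 2.375 + 4·3.625 = 16.88 in; A_gv = 16.88 × 0.25 = 4.219 in².
A_nv = (16.88 − 4.5·1.3125) × 0.25 = 2.742 in².
A_nt = (2.25 − 0.5·1.3125) × 0.25 = 0.3984 in².
0.6 F_u A_nv = 106.9 kips; 0.6 F_y A_gv = 126.6 kips → shear rupture governs the shear term.
R_n = 106.9 + 1.0 × 65 × 0.3984 = 132.8 kips.
Design strength φR_n = 0.75 × 132.8 = 99.6 kips.

99.6 kips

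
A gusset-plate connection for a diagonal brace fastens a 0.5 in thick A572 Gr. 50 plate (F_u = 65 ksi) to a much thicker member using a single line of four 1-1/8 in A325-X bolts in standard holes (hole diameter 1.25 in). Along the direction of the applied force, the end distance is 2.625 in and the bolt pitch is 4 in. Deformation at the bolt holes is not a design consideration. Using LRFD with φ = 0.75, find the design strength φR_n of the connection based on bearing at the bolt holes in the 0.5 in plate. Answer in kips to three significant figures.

320 kips

Per bolt r_n = 1.5 l_c t F_u ≤ 3.0 d t F_u; upper limit = 3.0 × 1.125 × 0.5 × 65 = 109.7 kips.
Edge bolt: l_c = 2.625 − 1.25/2 = 2 in → 1.5 × 2 × 0.5 × 65 = 97.5 → r_n = 97.5 kips.
Interior bolts: l_c = 4 − 1.25 = 2.75 in → 1.5 × 2.75 × 0.5 × 65 = 134.1 → r_n = 109.7 kips.
R_n = 1 × 97.5 + 3 × 109.7 = 426.6 kips.
Design strength φR_n = 0.75 × 426.6 = 320 kips.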